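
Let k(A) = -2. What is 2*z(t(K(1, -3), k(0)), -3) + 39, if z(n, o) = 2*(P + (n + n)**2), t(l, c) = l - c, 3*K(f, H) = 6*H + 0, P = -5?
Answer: 275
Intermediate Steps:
K(f, H) = 2*H (K(f, H) = (6*H + 0)/3 = (6*H)/3 = 2*H)
z(n, o) = -10 + 8*n**2 (z(n, o) = 2*(-5 + (n + n)**2) = 2*(-5 + (2*n)**2) = 2*(-5 + 4*n**2) = -10 + 8*n**2)
2*z(t(K(1, -3), k(0)), -3) + 39 = 2*(-10 + 8*(2*(-3) - 1*(-2))**2) + 39 = 2*(-10 + 8*(-6 + 2)**2) + 39 = 2*(-10 + 8*(-4)**2) + 39 = 2*(-10 + 8*16) + 39 = 2*(-10 + 128) + 39 = 2*118 + 39 = 236 + 39 = 275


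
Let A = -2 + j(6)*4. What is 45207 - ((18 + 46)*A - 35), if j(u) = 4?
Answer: 44346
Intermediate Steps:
A = 14 (A = -2 + 4*4 = -2 + 16 = 14)
45207 - ((18 + 46)*A - 35) = 45207 - ((18 + 46)*14 - 35) = 45207 - (64*14 - 35) = 45207 - (896 - 35) = 45207 - 1*861 = 45207 - 861 = 44346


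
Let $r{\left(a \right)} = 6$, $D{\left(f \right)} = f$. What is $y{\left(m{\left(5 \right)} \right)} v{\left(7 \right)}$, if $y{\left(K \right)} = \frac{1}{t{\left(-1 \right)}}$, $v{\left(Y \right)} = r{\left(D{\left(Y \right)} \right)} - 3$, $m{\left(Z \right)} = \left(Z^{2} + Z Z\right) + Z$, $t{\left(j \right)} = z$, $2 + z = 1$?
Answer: $-3$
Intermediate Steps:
$z = -1$ ($z = -2 + 1 = -1$)
$t{\left(j \right)} = -1$
$m{\left(Z \right)} = Z + 2 Z^{2}$ ($m{\left(Z \right)} = \left(Z^{2} + Z^{2}\right) + Z = 2 Z^{2} + Z = Z + 2 Z^{2}$)
$v{\left(Y \right)} = 3$ ($v{\left(Y \right)} = 6 - 3 = 3$)
$y{\left(K \right)} = -1$ ($y{\left(K \right)} = \frac{1}{-1} = -1$)
$y{\left(m{\left(5 \right)} \right)} v{\left(7 \right)} = \left(-1\right) 3 = -3$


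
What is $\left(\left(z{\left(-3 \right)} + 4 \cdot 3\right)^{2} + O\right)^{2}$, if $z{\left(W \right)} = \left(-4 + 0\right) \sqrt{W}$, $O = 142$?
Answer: $28996 - 45696 i \sqrt{3} \approx 28996.0 - 79148.0 i$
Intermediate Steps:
$z{\left(W \right)} = - 4 \sqrt{W}$
$\left(\left(z{\left(-3 \right)} + 4 \cdot 3\right)^{2} + O\right)^{2} = \left(\left(- 4 \sqrt{-3} + 4 \cdot 3\right)^{2} + 142\right)^{2} = \left(\left(- 4 i \sqrt{3} + 12\right)^{2} + 142\right)^{2} = \left(\left(12 - 4 i \sqrt{3}\right)^{2} + 142\right)^{2} = \left(142 + \left(12 - 4 i \sqrt{3}\right)^{2}\right)^{2}$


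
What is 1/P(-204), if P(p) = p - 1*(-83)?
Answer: -1/121 ≈ -0.0082645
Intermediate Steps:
P(p) = 83 + p (P(p) = p + 83 = 83 + p)
1/P(-204) = 1/(83 - 204) = 1/(-121) = -1/121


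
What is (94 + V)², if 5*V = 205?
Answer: 18225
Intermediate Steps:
V = 41 (V = (⅕)*205 = 41)
(94 + V)² = (94 + 41)² = 135² = 18225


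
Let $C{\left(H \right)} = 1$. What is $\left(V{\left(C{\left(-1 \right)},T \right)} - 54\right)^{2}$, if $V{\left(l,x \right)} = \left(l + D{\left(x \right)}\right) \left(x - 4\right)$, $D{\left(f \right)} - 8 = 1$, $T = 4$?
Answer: $2916$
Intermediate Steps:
$D{\left(f \right)} = 9$ ($D{\left(f \right)} = 8 + 1 = 9$)
$V{\left(l,x \right)} = \left(-4 + x\right) \left(9 + l\right)$ ($V{\left(l,x \right)} = \left(l + 9\right) \left(x - 4\right) = \left(9 + l\right) \left(-4 + x\right) = \left(-4 + x\right) \left(9 + l\right)$)
$\left(V{\left(C{\left(-1 \right)},T \right)} - 54\right)^{2} = \left(\left(-36 - 4 + 9 \cdot 4 + 1 \cdot 4\right) - 54\right)^{2} = \left(\left(-36 - 4 + 36 + 4\right) - 54\right)^{2} = \left(0 - 54\right)^{2} = \left(-54\right)^{2} = 2916$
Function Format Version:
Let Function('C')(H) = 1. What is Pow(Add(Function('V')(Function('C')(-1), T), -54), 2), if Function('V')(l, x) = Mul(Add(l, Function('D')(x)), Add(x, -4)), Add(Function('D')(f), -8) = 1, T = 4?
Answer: 2916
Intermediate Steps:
Function('D')(f) = 9 (Function('D')(f) = Add(8, 1) = 9)
Function('V')(l, x) = Mul(Add(-4, x), Add(9, l)) (Function('V')(l, x) = Mul(Add(l, 9), Add(x, -4)) = Mul(Add(9, l), Add(-4, x)) = Mul(Add(-4, x), Add(9, l)))
Pow(Add(Function('V')(Function('C')(-1), T), -54), 2) = Pow(Add(Add(-36, Mul(-4, 1), Mul(9, 4), Mul(1, 4)), -54), 2) = Pow(Add(Add(-36, -4, 36, 4), -54), 2) = Pow(Add(0, -54), 2) = Pow(-54, 2) = 2916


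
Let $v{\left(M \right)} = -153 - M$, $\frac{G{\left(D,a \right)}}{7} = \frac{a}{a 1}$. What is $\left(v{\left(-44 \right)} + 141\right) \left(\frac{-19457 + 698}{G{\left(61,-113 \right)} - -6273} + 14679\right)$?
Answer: $\frac{368661444}{785} \approx 4.6963 \cdot 10^{5}$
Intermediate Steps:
$G{\left(D,a \right)} = 7$ ($G{\left(D,a \right)} = 7 \frac{a}{a 1} = 7 \frac{a}{a} = 7 \cdot 1 = 7$)
$\left(v{\left(-44 \right)} + 141\right) \left(\frac{-19457 + 698}{G{\left(61,-113 \right)} - -6273} + 14679\right) = \left(\left(-153 - -44\right) + 141\right) \left(\frac{-19457 + 698}{7 - -6273} + 14679\right) = \left(\left(-153 + 44\right) + 141\right) \left(- \frac{18759}{7 + 6273} + 14679\right) = \left(-109 + 141\right) \left(- \frac{18759}{6280} + 14679\right) = 32 \left(\left(-18759\right) \frac{1}{6280} + 14679\right) = 32 \left(- \frac{18759}{6280} + 14679\right) = 32 \cdot \frac{92165361}{6280} = \frac{368661444}{785}$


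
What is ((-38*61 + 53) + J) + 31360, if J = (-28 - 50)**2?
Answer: 35179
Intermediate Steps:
J = 6084 (J = (-78)**2 = 6084)
((-38*61 + 53) + J) + 31360 = ((-38*61 + 53) + 6084) + 31360 = ((-2318 + 53) + 6084) + 31360 = (-2265 + 6084) + 31360 = 3819 + 31360 = 35179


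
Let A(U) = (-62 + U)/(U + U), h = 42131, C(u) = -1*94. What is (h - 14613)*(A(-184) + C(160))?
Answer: -236283307/92 ≈ -2.5683e+6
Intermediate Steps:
C(u) = -94
A(U) = (-62 + U)/(2*U) (A(U) = (-62 + U)/((2*U)) = (-62 + U)*(1/(2*U)) = (-62 + U)/(2*U))
(h - 14613)*(A(-184) + C(160)) = (42131 - 14613)*((½)*(-62 - 184)/(-184) - 94) = 27518*((½)*(-1/184)*(-246) - 94) = 27518*(123/184 - 94) = 27518*(-17173/184) = -236283307/92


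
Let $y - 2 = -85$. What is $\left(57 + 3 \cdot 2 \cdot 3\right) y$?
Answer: $-6225$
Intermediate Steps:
$y = -83$ ($y = 2 - 85 = -83$)
$\left(57 + 3 \cdot 2 \cdot 3\right) y = \left(57 + 3 \cdot 2 \cdot 3\right) \left(-83\right) = \left(57 + 6 \cdot 3\right) \left(-83\right) = \left(57 + 18\right) \left(-83\right) = 75 \left(-83\right) = -6225$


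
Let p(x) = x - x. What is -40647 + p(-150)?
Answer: -40647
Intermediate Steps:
p(x) = 0
-40647 + p(-150) = -40647 + 0 = -40647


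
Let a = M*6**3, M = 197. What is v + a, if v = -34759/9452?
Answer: 402166745/9452 ≈ 42548.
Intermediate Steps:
a = 42552 (a = 197*6**3 = 197*216 = 42552)
v = -34759/9452 (v = -34759*1/9452 = -34759/9452 ≈ -3.6774)
v + a = -34759/9452 + 42552 = 402166745/9452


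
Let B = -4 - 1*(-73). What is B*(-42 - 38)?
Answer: -5520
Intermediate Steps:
B = 69 (B = -4 + 73 = 69)
B*(-42 - 38) = 69*(-42 - 38) = 69*(-80) = -5520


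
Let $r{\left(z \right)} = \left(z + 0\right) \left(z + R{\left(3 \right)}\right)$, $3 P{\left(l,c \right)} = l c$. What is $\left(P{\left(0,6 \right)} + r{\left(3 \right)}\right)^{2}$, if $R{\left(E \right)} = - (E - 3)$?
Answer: $81$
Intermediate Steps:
$P{\left(l,c \right)} = \frac{c l}{3}$ ($P{\left(l,c \right)} = \frac{l c}{3} = \frac{c l}{3}$)
$R{\left(E \right)} = 3 - E$ ($R{\left(E \right)} = - (-3 + E) = 3 - E$)
$r{\left(z \right)} = z^{2}$ ($r{\left(z \right)} = \left(z + 0\right) \left(z + \left(3 - 3\right)\right) = z \left(z + \left(3 - 3\right)\right) = z \left(z + 0\right) = z z = z^{2}$)
$\left(P{\left(0,6 \right)} + r{\left(3 \right)}\right)^{2} = \left(\frac{1}{3} \cdot 6 \cdot 0 + 3^{2}\right)^{2} = \left(0 + 9\right)^{2} = 9^{2} = 81$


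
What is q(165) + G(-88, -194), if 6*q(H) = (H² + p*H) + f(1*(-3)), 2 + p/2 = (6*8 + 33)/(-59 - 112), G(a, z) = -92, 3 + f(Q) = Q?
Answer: 163721/38 ≈ 4308.4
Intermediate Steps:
f(Q) = -3 + Q
p = -94/19 (p = -4 + 2*((6*8 + 33)/(-59 - 112)) = -4 + 2*((48 + 33)/(-171)) = -4 + 2*(81*(-1/171)) = -4 + 2*(-9/19) = -4 - 18/19 = -94/19 ≈ -4.9474)
q(H) = -1 - 47*H/57 + H²/6 (q(H) = ((H² - 94*H/19) + (-3 + 1*(-3)))/6 = ((H² - 94*H/19) + (-3 - 3))/6 = ((H² - 94*H/19) - 6)/6 = (-6 + H² - 94*H/19)/6 = -1 - 47*H/57 + H²/6)
q(165) + G(-88, -194) = (-1 - 47/57*165 + (⅙)*165²) - 92 = (-1 - 2585/19 + (⅙)*27225) - 92 = (-1 - 2585/19 + 9075/2) - 92 = 167217/38 - 92 = 163721/38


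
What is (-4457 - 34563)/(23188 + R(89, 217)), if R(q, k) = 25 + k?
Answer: -3902/2343 ≈ -1.6654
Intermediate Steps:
(-4457 - 34563)/(23188 + R(89, 217)) = (-4457 - 34563)/(23188 + (25 + 217)) = -39020/(23188 + 242) = -39020/23430 = -39020*1/23430 = -3902/2343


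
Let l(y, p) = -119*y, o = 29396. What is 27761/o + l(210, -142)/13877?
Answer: -349366643/407928292 ≈ -0.85644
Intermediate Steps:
27761/o + l(210, -142)/13877 = 27761/29396 - 119*210/13877 = 27761*(1/29396) - 24990*1/13877 = 27761/29396 - 24990/13877 = -349366643/407928292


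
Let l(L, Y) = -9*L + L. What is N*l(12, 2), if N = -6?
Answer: 576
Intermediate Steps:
l(L, Y) = -8*L
N*l(12, 2) = -(-48)*12 = -6*(-96) = 576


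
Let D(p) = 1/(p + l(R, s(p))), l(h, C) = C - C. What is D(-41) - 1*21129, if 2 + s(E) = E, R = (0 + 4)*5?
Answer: -866290/41 ≈ -21129.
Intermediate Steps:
R = 20 (R = 4*5 = 20)
s(E) = -2 + E
l(h, C) = 0
D(p) = 1/p (D(p) = 1/(p + 0) = 1/p)
D(-41) - 1*21129 = 1/(-41) - 1*21129 = -1/41 - 21129 = -866290/41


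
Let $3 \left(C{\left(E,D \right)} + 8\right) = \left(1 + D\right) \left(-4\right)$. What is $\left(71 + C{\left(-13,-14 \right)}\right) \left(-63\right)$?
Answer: $-5061$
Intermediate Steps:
$C{\left(E,D \right)} = - \frac{28}{3} - \frac{4 D}{3}$ ($C{\left(E,D \right)} = -8 + \frac{\left(1 + D\right) \left(-4\right)}{3} = -8 + \frac{-4 - 4 D}{3} = -8 - \left(\frac{4}{3} + \frac{4 D}{3}\right) = - \frac{28}{3} - \frac{4 D}{3}$)
$\left(71 + C{\left(-13,-14 \right)}\right) \left(-63\right) = \left(71 - - \frac{28}{3}\right) \left(-63\right) = \left(71 + \left(- \frac{28}{3} + \frac{56}{3}\right)\right) \left(-63\right) = \left(71 + \frac{28}{3}\right) \left(-63\right) = \frac{241}{3} \left(-63\right) = -5061$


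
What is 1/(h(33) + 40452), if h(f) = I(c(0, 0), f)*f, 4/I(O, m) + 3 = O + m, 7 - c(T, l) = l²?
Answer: 37/1496856 ≈ 2.4718e-5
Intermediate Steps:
c(T, l) = 7 - l²
I(O, m) = 4/(-3 + O + m) (I(O, m) = 4/(-3 + (O + m)) = 4/(-3 + O + m))
h(f) = 4*f/(4 + f) (h(f) = (4/(-3 + (7 - 1*0²) + f))*f = (4/(-3 + (7 - 1*0) + f))*f = (4/(-3 + (7 + 0) + f))*f = (4/(-3 + 7 + f))*f = (4/(4 + f))*f = 4*f/(4 + f))
1/(h(33) + 40452) = 1/(4*33/(4 + 33) + 40452) = 1/(4*33/37 + 40452) = 1/(4*33*(1/37) + 40452) = 1/(132/37 + 40452) = 1/(1496856/37) = 37/1496856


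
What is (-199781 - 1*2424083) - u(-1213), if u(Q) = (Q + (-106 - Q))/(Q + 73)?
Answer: -1495602533/570 ≈ -2.6239e+6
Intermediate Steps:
u(Q) = -106/(73 + Q)
(-199781 - 1*2424083) - u(-1213) = (-199781 - 1*2424083) - (-106)/(73 - 1213) = (-199781 - 2424083) - (-106)/(-1140) = -2623864 - (-106)*(-1)/1140 = -2623864 - 1*53/570 = -2623864 - 53/570 = -1495602533/570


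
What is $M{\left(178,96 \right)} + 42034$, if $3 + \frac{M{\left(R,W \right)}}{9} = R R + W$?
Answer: $328027$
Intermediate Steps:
$M{\left(R,W \right)} = -27 + 9 W + 9 R^{2}$ ($M{\left(R,W \right)} = -27 + 9 \left(R R + W\right) = -27 + 9 \left(R^{2} + W\right) = -27 + 9 \left(W + R^{2}\right) = -27 + \left(9 W + 9 R^{2}\right) = -27 + 9 W + 9 R^{2}$)
$M{\left(178,96 \right)} + 42034 = \left(-27 + 9 \cdot 96 + 9 \cdot 178^{2}\right) + 42034 = \left(-27 + 864 + 9 \cdot 31684\right) + 42034 = \left(-27 + 864 + 285156\right) + 42034 = 285993 + 42034 = 328027$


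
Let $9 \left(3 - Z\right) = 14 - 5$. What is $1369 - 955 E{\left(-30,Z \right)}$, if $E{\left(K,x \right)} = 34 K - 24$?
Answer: $998389$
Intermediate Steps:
$Z = 2$ ($Z = 3 - \frac{14 - 5}{9} = 3 - 1 = 2$)
$E{\left(K,x \right)} = -24 + 34 K$
$1369 - 955 E{\left(-30,Z \right)} = 1369 - 955 \left(-24 + 34 \left(-30\right)\right) = 1369 - 955 \left(-24 - 1020\right) = 1369 - -997020 = 1369 + 997020 = 998389$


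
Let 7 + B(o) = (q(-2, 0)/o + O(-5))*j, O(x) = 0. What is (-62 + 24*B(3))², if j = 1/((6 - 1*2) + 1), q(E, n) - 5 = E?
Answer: 1267876/25 ≈ 50715.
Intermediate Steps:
q(E, n) = 5 + E
j = ⅕ (j = 1/((6 - 2) + 1) = 1/(4 + 1) = 1/5 = ⅕ ≈ 0.20000)
B(o) = -7 + 3/(5*o) (B(o) = -7 + ((5 - 2)/o + 0)*(⅕) = -7 + (3/o + 0)*(⅕) = -7 + (3/o)*(⅕) = -7 + 3/(5*o))
(-62 + 24*B(3))² = (-62 + 24*(-7 + (⅗)/3))² = (-62 + 24*(-7 + (⅗)*(⅓)))² = (-62 + 24*(-7 + ⅕))² = (-62 + 24*(-34/5))² = (-62 - 816/5)² = (-1126/5)² = 1267876/25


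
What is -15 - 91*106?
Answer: -9661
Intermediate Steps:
-15 - 91*106 = -15 - 9646 = -9661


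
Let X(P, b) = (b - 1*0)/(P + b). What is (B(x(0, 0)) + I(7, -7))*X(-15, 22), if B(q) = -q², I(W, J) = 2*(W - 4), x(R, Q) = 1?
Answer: 110/7 ≈ 15.714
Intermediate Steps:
I(W, J) = -8 + 2*W (I(W, J) = 2*(-4 + W) = -8 + 2*W)
X(P, b) = b/(P + b) (X(P, b) = (b + 0)/(P + b) = b/(P + b))
(B(x(0, 0)) + I(7, -7))*X(-15, 22) = (-1*1² + (-8 + 2*7))*(22/(-15 + 22)) = (-1*1 + (-8 + 14))*(22/7) = (-1 + 6)*(22*(⅐)) = 5*(22/7) = 110/7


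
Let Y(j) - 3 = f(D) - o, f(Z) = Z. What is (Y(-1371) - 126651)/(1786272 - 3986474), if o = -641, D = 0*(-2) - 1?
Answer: 63004/1100101 ≈ 0.057271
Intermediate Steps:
D = -1 (D = 0 - 1 = -1)
Y(j) = 643 (Y(j) = 3 + (-1 - 1*(-641)) = 3 + (-1 + 641) = 3 + 640 = 643)
(Y(-1371) - 126651)/(1786272 - 3986474) = (643 - 126651)/(1786272 - 3986474) = -126008/(-2200202) = -126008*(-1/2200202) = 63004/1100101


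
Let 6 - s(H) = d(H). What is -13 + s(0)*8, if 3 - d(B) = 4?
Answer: 43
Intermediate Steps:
d(B) = -1 (d(B) = 3 - 1*4 = 3 - 4 = -1)
s(H) = 7 (s(H) = 6 - 1*(-1) = 6 + 1 = 7)
-13 + s(0)*8 = -13 + 7*8 = -13 + 56 = 43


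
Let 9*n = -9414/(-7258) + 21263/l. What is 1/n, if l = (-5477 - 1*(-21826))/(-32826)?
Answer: -177991563/844296566653 ≈ -0.00021082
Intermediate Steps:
l = -16349/32826 (l = (-5477 + 21826)*(-1/32826) = 16349*(-1/32826) = -16349/32826 ≈ -0.49805)
n = -844296566653/177991563 (n = (-9414/(-7258) + 21263/(-16349/32826))/9 = (-9414*(-1/7258) + 21263*(-32826/16349))/9 = (4707/3629 - 697979238/16349)/9 = (⅑)*(-2532889699959/59330521) = -844296566653/177991563 ≈ -4743.5)
1/n = 1/(-844296566653/177991563) = -177991563/844296566653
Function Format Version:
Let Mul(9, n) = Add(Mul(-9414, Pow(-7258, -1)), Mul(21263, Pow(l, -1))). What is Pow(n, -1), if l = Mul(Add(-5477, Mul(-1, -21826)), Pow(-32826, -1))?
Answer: Rational(-177991563, 844296566653) ≈ -0.00021082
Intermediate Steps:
l = Rational(-16349, 32826) (l = Mul(Add(-5477, 21826), Rational(-1, 32826)) = Mul(16349, Rational(-1, 32826)) = Rational(-16349, 32826) ≈ -0.49805)
n = Rational(-844296566653, 177991563) (n = Mul(Rational(1, 9), Add(Mul(-9414, Pow(-7258, -1)), Mul(21263, Pow(Rational(-16349, 32826), -1)))) = Mul(Rational(1, 9), Add(Mul(-9414, Rational(-1, 7258)), Mul(21263, Rational(-32826, 16349)))) = Mul(Rational(1, 9), Add(Rational(4707, 3629), Rational(-697979238, 16349))) = Mul(Rational(1, 9), Rational(-2532889699959, 59330521)) = Rational(-844296566653, 177991563) ≈ -4743.5)
Pow(n, -1) = Pow(Rational(-844296566653, 177991563), -1) = Rational(-177991563, 844296566653)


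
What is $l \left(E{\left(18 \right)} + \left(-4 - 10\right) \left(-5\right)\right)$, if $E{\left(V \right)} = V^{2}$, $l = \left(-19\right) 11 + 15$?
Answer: $-76436$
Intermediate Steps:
$l = -194$ ($l = -209 + 15 = -194$)
$l \left(E{\left(18 \right)} + \left(-4 - 10\right) \left(-5\right)\right) = - 194 \left(18^{2} + \left(-4 - 10\right) \left(-5\right)\right) = - 194 \left(324 - -70\right) = - 194 \left(324 + 70\right) = \left(-194\right) 394 = -76436$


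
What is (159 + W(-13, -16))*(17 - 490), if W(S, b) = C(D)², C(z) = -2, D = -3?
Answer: -77099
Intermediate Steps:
W(S, b) = 4 (W(S, b) = (-2)² = 4)
(159 + W(-13, -16))*(17 - 490) = (159 + 4)*(17 - 490) = 163*(-473) = -77099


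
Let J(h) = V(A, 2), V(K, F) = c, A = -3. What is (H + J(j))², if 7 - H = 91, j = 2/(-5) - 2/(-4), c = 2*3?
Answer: 6084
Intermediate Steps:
c = 6
j = ⅒ (j = 2*(-⅕) - 2*(-¼) = -⅖ + ½ = ⅒ ≈ 0.10000)
H = -84 (H = 7 - 1*91 = 7 - 91 = -84)
V(K, F) = 6
J(h) = 6
(H + J(j))² = (-84 + 6)² = (-78)² = 6084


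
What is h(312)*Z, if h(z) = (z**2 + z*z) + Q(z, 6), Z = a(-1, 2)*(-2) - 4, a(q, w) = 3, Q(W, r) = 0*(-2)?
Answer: -1946880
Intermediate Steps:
Q(W, r) = 0
Z = -10 (Z = 3*(-2) - 4 = -6 - 4 = -10)
h(z) = 2*z**2 (h(z) = (z**2 + z*z) + 0 = (z**2 + z**2) + 0 = 2*z**2 + 0 = 2*z**2)
h(312)*Z = (2*312**2)*(-10) = (2*97344)*(-10) = 194688*(-10) = -1946880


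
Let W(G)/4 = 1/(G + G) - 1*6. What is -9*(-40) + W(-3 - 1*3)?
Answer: 1007/3 ≈ 335.67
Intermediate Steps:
W(G) = -24 + 2/G (W(G) = 4*(1/(G + G) - 1*6) = 4*(1/(2*G) - 6) = 4*(-6 + 1/(2*G)) = -24 + 2/G)
-9*(-40) + W(-3 - 1*3) = -9*(-40) + (-24 + 2/(-3 - 1*3)) = 360 + (-24 + 2/(-3 - 3)) = 360 + (-24 + 2/(-6)) = 360 + (-24 + 2*(-1/6)) = 360 + (-24 - 1/3) = 360 - 73/3 = 1007/3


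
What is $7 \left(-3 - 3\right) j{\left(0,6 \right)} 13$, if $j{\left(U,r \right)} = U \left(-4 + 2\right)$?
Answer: $0$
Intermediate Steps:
$j{\left(U,r \right)} = - 2 U$ ($j{\left(U,r \right)} = U \left(-2\right) = - 2 U$)
$7 \left(-3 - 3\right) j{\left(0,6 \right)} 13 = 7 \left(-3 - 3\right) \left(\left(-2\right) 0\right) 13 = 7 \left(\left(-6\right) 0\right) 13 = 7 \cdot 0 \cdot 13 = 0 \cdot 13 = 0$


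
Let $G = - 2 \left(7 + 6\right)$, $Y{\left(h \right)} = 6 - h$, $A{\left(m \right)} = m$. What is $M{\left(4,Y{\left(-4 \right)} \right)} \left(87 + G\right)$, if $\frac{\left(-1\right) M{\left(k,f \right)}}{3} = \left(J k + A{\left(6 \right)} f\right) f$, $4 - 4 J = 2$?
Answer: $-113460$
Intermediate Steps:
$J = \frac{1}{2}$ ($J = 1 - \frac{1}{2} = \frac{1}{2} \approx 0.5$)
$M{\left(k,f \right)} = - 3 f \left(\frac{k}{2} + 6 f\right)$ ($M{\left(k,f \right)} = - 3 \left(\frac{k}{2} + 6 f\right) f = - 3 f \left(\frac{k}{2} + 6 f\right)$)
$G = -26$ ($G = \left(-2\right) 13 = -26$)
$M{\left(4,Y{\left(-4 \right)} \right)} \left(87 + G\right) = - \frac{3 \left(6 - -4\right) \left(4 + 12 \left(6 - -4\right)\right)}{2} \left(87 - 26\right) = - \frac{3 \left(6 + 4\right) \left(4 + 12 \left(6 + 4\right)\right)}{2} \cdot 61 = \left(- \frac{3}{2}\right) 10 \left(4 + 12 \cdot 10\right) 61 = \left(- \frac{3}{2}\right) 10 \left(4 + 120\right) 61 = \left(- \frac{3}{2}\right) 10 \cdot 124 \cdot 61 = \left(-1860\right) 61 = -113460$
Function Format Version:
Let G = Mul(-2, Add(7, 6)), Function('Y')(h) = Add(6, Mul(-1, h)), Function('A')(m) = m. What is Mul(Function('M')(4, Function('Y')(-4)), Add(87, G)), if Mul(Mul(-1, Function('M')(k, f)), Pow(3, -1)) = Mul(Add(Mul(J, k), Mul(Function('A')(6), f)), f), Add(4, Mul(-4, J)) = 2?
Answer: -113460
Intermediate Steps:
J = Rational(1, 2) (J = Add(1, Mul(Rational(-1, 4), 2)) = Add(1, Rational(-1, 2)) = Rational(1, 2) ≈ 0.50000)
Function('M')(k, f) = Mul(-3, f, Add(Mul(Rational(1, 2), k), Mul(6, f))) (Function('M')(k, f) = Mul(-3, Mul(Add(Mul(Rational(1, 2), k), Mul(6, f)), f)) = Mul(-3, Mul(f, Add(Mul(Rational(1, 2), k), Mul(6, f)))) = Mul(-3, f, Add(Mul(Rational(1, 2), k), Mul(6, f))))
G = -26 (G = Mul(-2, 13) = -26)
Mul(Function('M')(4, Function('Y')(-4)), Add(87, G)) = Mul(Mul(Rational(-3, 2), Add(6, Mul(-1, -4)), Add(4, Mul(12, Add(6, Mul(-1, -4))))), Add(87, -26)) = Mul(Mul(Rational(-3, 2), Add(6, 4), Add(4, Mul(12, Add(6, 4)))), 61) = Mul(Mul(Rational(-3, 2), 10, Add(4, Mul(12, 10))), 61) = Mul(Mul(Rational(-3, 2), 10, Add(4, 120)), 61) = Mul(Mul(Rational(-3, 2), 10, 124), 61) = Mul(-1860, 61) = -113460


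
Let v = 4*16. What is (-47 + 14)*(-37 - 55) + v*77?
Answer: 7964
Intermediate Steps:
v = 64
(-47 + 14)*(-37 - 55) + v*77 = (-47 + 14)*(-37 - 55) + 64*77 = -33*(-92) + 4928 = 3036 + 4928 = 7964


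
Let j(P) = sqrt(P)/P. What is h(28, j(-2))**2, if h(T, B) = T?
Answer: 784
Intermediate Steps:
j(P) = 1/sqrt(P)
h(28, j(-2))**2 = 28**2 = 784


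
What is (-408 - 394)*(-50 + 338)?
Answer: -230976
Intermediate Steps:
(-408 - 394)*(-50 + 338) = -802*288 = -230976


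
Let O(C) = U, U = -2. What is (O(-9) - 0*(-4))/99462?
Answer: -1/49731 ≈ -2.0108e-5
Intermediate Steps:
O(C) = -2
(O(-9) - 0*(-4))/99462 = (-2 - 0*(-4))/99462 = (-2 - 123*0)*(1/99462) = (-2 + 0)*(1/99462) = -2*1/99462 = -1/49731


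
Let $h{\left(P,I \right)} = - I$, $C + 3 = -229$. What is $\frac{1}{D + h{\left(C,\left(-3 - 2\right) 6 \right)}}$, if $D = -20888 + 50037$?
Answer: $\frac{1}{29179} \approx 3.4271 \cdot 10^{-5}$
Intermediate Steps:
$C = -232$ ($C = -3 - 229 = -232$)
$D = 29149$
$\frac{1}{D + h{\left(C,\left(-3 - 2\right) 6 \right)}} = \frac{1}{29149 - \left(-3 - 2\right) 6} = \frac{1}{29149 - \left(-5\right) 6} = \frac{1}{29149 - -30} = \frac{1}{29149 + 30} = \frac{1}{29179}$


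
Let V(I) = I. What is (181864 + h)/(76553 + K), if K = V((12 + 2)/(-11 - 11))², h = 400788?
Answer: 35250446/4631481 ≈ 7.6111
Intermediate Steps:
K = 49/121 (K = ((12 + 2)/(-11 - 11))² = (14/(-22))² = (14*(-1/22))² = (-7/11)² = 49/121 ≈ 0.40496)
(181864 + h)/(76553 + K) = (181864 + 400788)/(76553 + 49/121) = 582652/(9262962/121) = 582652*(121/9262962) = 35250446/4631481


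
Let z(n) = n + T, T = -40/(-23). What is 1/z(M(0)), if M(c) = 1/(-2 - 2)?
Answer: 92/137 ≈ 0.67153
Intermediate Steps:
M(c) = -1/4 (M(c) = 1/(-4) = -1/4)
T = 40/23 (T = -40*(-1/23) = 40/23 ≈ 1.7391)
z(n) = 40/23 + n (z(n) = n + 40/23 = 40/23 + n)
1/z(M(0)) = 1/(40/23 - 1/4) = 1/(137/92) = 92/137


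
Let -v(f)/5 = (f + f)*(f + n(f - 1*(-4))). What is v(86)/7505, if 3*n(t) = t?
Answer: -19952/1501 ≈ -13.292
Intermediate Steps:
n(t) = t/3
v(f) = -10*f*(4/3 + 4*f/3) (v(f) = -5*(f + f)*(f + (f - 1*(-4))/3) = -5*2*f*(f + (f + 4)/3) = -5*2*f*(f + (4 + f)/3) = -5*2*f*(f + (4/3 + f/3)) = -5*2*f*(4/3 + 4*f/3) = -10*f*(4/3 + 4*f/3))
v(86)/7505 = -40/3*86*(1 + 86)/7505 = -40/3*86*87*(1/7505) = -99760*1/7505 = -19952/1501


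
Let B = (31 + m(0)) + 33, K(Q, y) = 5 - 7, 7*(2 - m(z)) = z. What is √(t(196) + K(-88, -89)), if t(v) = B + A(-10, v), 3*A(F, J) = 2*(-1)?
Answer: √570/3 ≈ 7.9582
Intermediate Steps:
m(z) = 2 - z/7
A(F, J) = -⅔ (A(F, J) = (2*(-1))/3 = (⅓)*(-2) = -⅔)
K(Q, y) = -2
B = 66 (B = (31 + (2 - ⅐*0)) + 33 = (31 + (2 + 0)) + 33 = (31 + 2) + 33 = 33 + 33 = 66)
t(v) = 196/3 (t(v) = 66 - ⅔ = 196/3)
√(t(196) + K(-88, -89)) = √(196/3 - 2) = √(190/3) = √570/3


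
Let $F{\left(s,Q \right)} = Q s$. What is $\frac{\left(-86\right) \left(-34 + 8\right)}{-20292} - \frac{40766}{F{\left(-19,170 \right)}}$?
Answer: $\frac{16702}{1335} \approx 12.511$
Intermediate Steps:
$\frac{\left(-86\right) \left(-34 + 8\right)}{-20292} - \frac{40766}{F{\left(-19,170 \right)}} = \frac{\left(-86\right) \left(-34 + 8\right)}{-20292} - \frac{40766}{170 \left(-19\right)} = \left(-86\right) \left(-26\right) \left(- \frac{1}{20292}\right) - \frac{40766}{-3230} = 2236 \left(- \frac{1}{20292}\right) - - \frac{1199}{95} = - \frac{559}{5073} + \frac{1199}{95} = \frac{16702}{1335}$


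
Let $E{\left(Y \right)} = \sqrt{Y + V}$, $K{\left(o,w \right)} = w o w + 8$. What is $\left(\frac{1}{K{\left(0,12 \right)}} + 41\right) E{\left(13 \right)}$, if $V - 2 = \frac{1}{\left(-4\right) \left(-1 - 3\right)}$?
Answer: $\frac{329 \sqrt{241}}{32} \approx 159.61$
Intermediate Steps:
$K{\left(o,w \right)} = 8 + o w^{2}$ ($K{\left(o,w \right)} = o w w + 8 = o w^{2} + 8 = 8 + o w^{2}$)
$V = \frac{33}{16}$ ($V = 2 + \frac{1}{\left(-4\right) \left(-1 - 3\right)} = 2 + \frac{1}{\left(-4\right) \left(-4\right)} = 2 + \frac{1}{16} = \frac{33}{16} \approx 2.0625$)
$E{\left(Y \right)} = \sqrt{\frac{33}{16} + Y}$ ($E{\left(Y \right)} = \sqrt{Y + \frac{33}{16}} = \sqrt{\frac{33}{16} + Y}$)
$\left(\frac{1}{K{\left(0,12 \right)}} + 41\right) E{\left(13 \right)} = \left(\frac{1}{8 + 0 \cdot 12^{2}} + 41\right) \frac{\sqrt{33 + 16 \cdot 13}}{4} = \left(\frac{1}{8 + 0 \cdot 144} + 41\right) \frac{\sqrt{33 + 208}}{4} = \left(\frac{1}{8 + 0} + 41\right) \frac{\sqrt{241}}{4} = \left(\frac{1}{8} + 41\right) \frac{\sqrt{241}}{4} = \frac{329 \frac{\sqrt{241}}{4}}{8} = \frac{329 \sqrt{241}}{32}$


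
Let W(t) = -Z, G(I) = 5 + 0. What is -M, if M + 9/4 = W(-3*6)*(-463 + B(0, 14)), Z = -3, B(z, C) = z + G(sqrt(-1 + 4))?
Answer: 5505/4 ≈ 1376.3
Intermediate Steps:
G(I) = 5
B(z, C) = 5 + z (B(z, C) = z + 5 = 5 + z)
W(t) = 3 (W(t) = -1*(-3) = 3)
M = -5505/4 (M = -9/4 + 3*(-463 + (5 + 0)) = -9/4 + 3*(-463 + 5) = -9/4 + 3*(-458) = -9/4 - 1374 = -5505/4 ≈ -1376.3)
-M = -1*(-5505/4) = 5505/4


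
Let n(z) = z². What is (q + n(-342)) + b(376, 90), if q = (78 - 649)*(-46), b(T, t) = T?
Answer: 143606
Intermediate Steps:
q = 26266 (q = -571*(-46) = 26266)
(q + n(-342)) + b(376, 90) = (26266 + (-342)²) + 376 = (26266 + 116964) + 376 = 143230 + 376 = 143606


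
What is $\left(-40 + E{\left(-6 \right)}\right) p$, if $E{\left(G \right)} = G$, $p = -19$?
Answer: $874$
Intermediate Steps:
$\left(-40 + E{\left(-6 \right)}\right) p = \left(-40 - 6\right) \left(-19\right) = \left(-46\right) \left(-19\right) = 874$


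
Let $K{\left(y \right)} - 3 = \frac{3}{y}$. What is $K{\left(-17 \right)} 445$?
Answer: $\frac{21360}{17} \approx 1256.5$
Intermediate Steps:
$K{\left(y \right)} = 3 + \frac{3}{y}$
$K{\left(-17 \right)} 445 = \left(3 + \frac{3}{-17}\right) 445 = \left(3 + 3 \left(- \frac{1}{17}\right)\right) 445 = \left(3 - \frac{3}{17}\right) 445 = \frac{48}{17} \cdot 445 = \frac{21360}{17}$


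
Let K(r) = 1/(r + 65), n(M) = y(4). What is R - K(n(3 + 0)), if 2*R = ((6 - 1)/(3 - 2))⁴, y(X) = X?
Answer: 43123/138 ≈ 312.49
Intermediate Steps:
n(M) = 4
K(r) = 1/(65 + r)
R = 625/2 (R = ((6 - 1)/(3 - 2))⁴/2 = (5/1)⁴/2 = (5*1)⁴/2 = (½)*5⁴ = (½)*625 = 625/2 ≈ 312.50)
R - K(n(3 + 0)) = 625/2 - 1/(65 + 4) = 625/2 - 1/69 = 43123/138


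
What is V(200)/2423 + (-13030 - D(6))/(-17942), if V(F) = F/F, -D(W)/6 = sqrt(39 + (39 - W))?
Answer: 15794816/21736733 - 18*sqrt(2)/8971 ≈ 0.72380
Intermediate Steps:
D(W) = -6*sqrt(78 - W) (D(W) = -6*sqrt(39 + (39 - W)) = -6*sqrt(78 - W))
V(F) = 1
V(200)/2423 + (-13030 - D(6))/(-17942) = 1/2423 + (-13030 - (-6)*sqrt(78 - 1*6))/(-17942) = 1*(1/2423) + (-13030 - (-6)*sqrt(78 - 6))*(-1/17942) = 1/2423 + (-13030 - (-6)*sqrt(72))*(-1/17942) = 1/2423 + (-13030 - (-6)*6*sqrt(2))*(-1/17942) = 1/2423 + (-13030 - (-36)*sqrt(2))*(-1/17942) = 1/2423 + (-13030 + 36*sqrt(2))*(-1/17942) = 1/2423 + (6515/8971 - 18*sqrt(2)/8971) = 15794816/21736733 - 18*sqrt(2)/8971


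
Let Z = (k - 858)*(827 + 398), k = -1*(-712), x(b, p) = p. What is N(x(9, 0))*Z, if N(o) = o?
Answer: 0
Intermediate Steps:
k = 712
Z = -178850 (Z = (712 - 858)*(827 + 398) = -146*1225 = -178850)
N(x(9, 0))*Z = 0*(-178850) = 0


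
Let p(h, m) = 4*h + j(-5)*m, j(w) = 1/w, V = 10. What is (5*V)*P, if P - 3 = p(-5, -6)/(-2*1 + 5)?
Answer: -490/3 ≈ -163.33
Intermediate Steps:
p(h, m) = 4*h - m/5 (p(h, m) = 4*h + m/(-5) = 4*h - m/5)
P = -49/15 (P = 3 + (4*(-5) - 1/5*(-6))/(-2*1 + 5) = 3 + (-20 + 6/5)/(-2 + 5) = 3 - 94/5/3 = 3 - 94/5*1/3 = 3 - 94/15 = -49/15 ≈ -3.2667)
(5*V)*P = (5*10)*(-49/15) = 50*(-49/15) = -490/3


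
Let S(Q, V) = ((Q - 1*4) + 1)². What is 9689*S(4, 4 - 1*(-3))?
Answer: 9689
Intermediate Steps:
S(Q, V) = (-3 + Q)² (S(Q, V) = ((Q - 4) + 1)² = ((-4 + Q) + 1)² = (-3 + Q)²)
9689*S(4, 4 - 1*(-3)) = 9689*(-3 + 4)² = 9689*1² = 9689*1 = 9689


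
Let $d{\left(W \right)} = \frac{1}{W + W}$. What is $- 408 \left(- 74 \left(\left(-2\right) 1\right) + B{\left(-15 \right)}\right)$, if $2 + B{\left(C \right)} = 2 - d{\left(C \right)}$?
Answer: $- \frac{301988}{5} \approx -60398.0$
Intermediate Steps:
$d{\left(W \right)} = \frac{1}{2 W}$
$B{\left(C \right)} = - \frac{1}{2 C}$ ($B{\left(C \right)} = -2 + \left(2 - \frac{1}{2 C}\right) = - \frac{1}{2 C}$)
$- 408 \left(- 74 \left(\left(-2\right) 1\right) + B{\left(-15 \right)}\right) = - 408 \left(- 74 \left(\left(-2\right) 1\right) - \frac{1}{2 \left(-15\right)}\right) = - 408 \left(\left(-74\right) \left(-2\right) - - \frac{1}{30}\right) = - 408 \left(148 + \frac{1}{30}\right) = \left(-408\right) \frac{4441}{30} = - \frac{301988}{5}$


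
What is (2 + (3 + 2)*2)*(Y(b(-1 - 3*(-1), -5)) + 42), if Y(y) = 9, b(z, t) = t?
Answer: 612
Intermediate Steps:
(2 + (3 + 2)*2)*(Y(b(-1 - 3*(-1), -5)) + 42) = (2 + (3 + 2)*2)*(9 + 42) = (2 + 5*2)*51 = (2 + 10)*51 = 12*51 = 612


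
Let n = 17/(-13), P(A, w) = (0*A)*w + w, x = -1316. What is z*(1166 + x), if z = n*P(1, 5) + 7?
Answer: -900/13 ≈ -69.231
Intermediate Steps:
P(A, w) = w (P(A, w) = 0*w + w = 0 + w = w)
n = -17/13 (n = 17*(-1/13) = -17/13 ≈ -1.3077)
z = 6/13 (z = -17/13*5 + 7 = -85/13 + 7 = 6/13 ≈ 0.46154)
z*(1166 + x) = 6*(1166 - 1316)/13 = (6/13)*(-150) = -900/13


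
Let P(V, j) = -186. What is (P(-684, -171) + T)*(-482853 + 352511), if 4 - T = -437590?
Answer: -57012633536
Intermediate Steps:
T = 437594 (T = 4 - 1*(-437590) = 4 + 437590 = 437594)
(P(-684, -171) + T)*(-482853 + 352511) = (-186 + 437594)*(-482853 + 352511) = 437408*(-130342) = -57012633536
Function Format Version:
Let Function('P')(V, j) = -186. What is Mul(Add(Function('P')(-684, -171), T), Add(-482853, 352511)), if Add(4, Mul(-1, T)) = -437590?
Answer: -57012633536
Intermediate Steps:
T = 437594 (T = Add(4, Mul(-1, -437590)) = Add(4, 437590) = 437594)
Mul(Add(Function('P')(-684, -171), T), Add(-482853, 352511)) = Mul(Add(-186, 437594), Add(-482853, 352511)) = Mul(437408, -130342) = -57012633536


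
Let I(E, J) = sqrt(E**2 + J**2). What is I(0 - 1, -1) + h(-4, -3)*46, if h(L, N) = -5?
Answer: -230 + sqrt(2) ≈ -228.59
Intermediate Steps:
I(0 - 1, -1) + h(-4, -3)*46 = sqrt((0 - 1)**2 + (-1)**2) - 5*46 = sqrt((-1)**2 + 1) - 230 = sqrt(1 + 1) - 230 = sqrt(2) - 230 = -230 + sqrt(2)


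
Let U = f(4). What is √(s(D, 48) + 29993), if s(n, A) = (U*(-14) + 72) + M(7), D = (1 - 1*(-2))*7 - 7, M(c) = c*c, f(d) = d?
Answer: √30058 ≈ 173.37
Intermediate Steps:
U = 4
M(c) = c²
D = 14 (D = (1 + 2)*7 - 7 = 3*7 - 7 = 21 - 7 = 14)
s(n, A) = 65 (s(n, A) = (4*(-14) + 72) + 7² = (-56 + 72) + 49 = 16 + 49 = 65)
√(s(D, 48) + 29993) = √(65 + 29993) = √30058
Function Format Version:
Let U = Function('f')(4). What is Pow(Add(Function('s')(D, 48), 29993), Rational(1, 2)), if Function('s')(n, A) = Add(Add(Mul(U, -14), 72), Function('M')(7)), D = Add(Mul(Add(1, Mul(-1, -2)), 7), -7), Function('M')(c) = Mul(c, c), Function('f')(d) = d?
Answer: Pow(30058, Rational(1, 2)) ≈ 173.37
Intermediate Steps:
U = 4
Function('M')(c) = Pow(c, 2)
D = 14 (D = Add(Mul(Add(1, 2), 7), -7) = Add(Mul(3, 7), -7) = Add(21, -7) = 14)
Function('s')(n, A) = 65 (Function('s')(n, A) = Add(Add(Mul(4, -14), 72), Pow(7, 2)) = Add(Add(-56, 72), 49) = Add(16, 49) = 65)
Pow(Add(Function('s')(D, 48), 29993), Rational(1, 2)) = Pow(Add(65, 29993), Rational(1, 2)) = Pow(30058, Rational(1, 2))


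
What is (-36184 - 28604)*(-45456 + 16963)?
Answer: 1846004484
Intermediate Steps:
(-36184 - 28604)*(-45456 + 16963) = -64788*(-28493) = 1846004484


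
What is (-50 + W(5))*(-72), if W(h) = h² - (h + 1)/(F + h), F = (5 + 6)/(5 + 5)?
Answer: 114120/61 ≈ 1870.8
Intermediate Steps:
F = 11/10 ≈ 1.1000
W(h) = h² - (1 + h)/(11/10 + h) (W(h) = h² - (h + 1)/(11/10 + h) = h² - (1 + h)/(11/10 + h))
(-50 + W(5))*(-72) = (-50 + (-10 - 10*5 + 10*5³ + 11*5²)/(11 + 10*5))*(-72) = (-50 + (-10 - 50 + 10*125 + 11*25)/(11 + 50))*(-72) = (-50 + (-10 - 50 + 1250 + 275)/61)*(-72) = (-50 + (1/61)*1465)*(-72) = (-50 + 1465/61)*(-72) = -1585/61*(-72) = 114120/61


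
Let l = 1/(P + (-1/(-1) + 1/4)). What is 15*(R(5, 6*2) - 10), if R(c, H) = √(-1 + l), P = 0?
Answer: -150 + 3*I*√5 ≈ -150.0 + 6.7082*I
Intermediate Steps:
l = ⅘ (l = 1/(0 + (-1/(-1) + 1/4)) = 1/(0 + (-1*(-1) + 1*(¼))) = 1/(0 + (1 + ¼)) = 1/(0 + 5/4) = 1/(5/4) = ⅘ ≈ 0.80000)
R(c, H) = I*√5/5 (R(c, H) = √(-1 + ⅘) = √(-⅕) = I*√5/5)
15*(R(5, 6*2) - 10) = 15*(I*√5/5 - 10) = 15*(-10 + I*√5/5) = -150 + 3*I*√5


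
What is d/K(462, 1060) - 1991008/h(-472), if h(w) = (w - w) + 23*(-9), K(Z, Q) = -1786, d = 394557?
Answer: 3474266989/369702 ≈ 9397.5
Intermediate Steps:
h(w) = -207 (h(w) = 0 - 207 = -207)
d/K(462, 1060) - 1991008/h(-472) = 394557/(-1786) - 1991008/(-207) = 394557*(-1/1786) - 1991008*(-1/207) = -394557/1786 + 1991008/207 = 3474266989/369702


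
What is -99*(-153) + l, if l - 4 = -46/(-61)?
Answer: 924257/61 ≈ 15152.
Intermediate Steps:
l = 290/61 (l = 4 - 46/(-61) = 4 - 46*(-1/61) = 4 + 46/61 = 290/61 ≈ 4.7541)
-99*(-153) + l = -99*(-153) + 290/61 = 15147 + 290/61 = 924257/61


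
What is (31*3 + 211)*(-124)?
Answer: -37696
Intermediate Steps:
(31*3 + 211)*(-124) = (93 + 211)*(-124) = 304*(-124) = -37696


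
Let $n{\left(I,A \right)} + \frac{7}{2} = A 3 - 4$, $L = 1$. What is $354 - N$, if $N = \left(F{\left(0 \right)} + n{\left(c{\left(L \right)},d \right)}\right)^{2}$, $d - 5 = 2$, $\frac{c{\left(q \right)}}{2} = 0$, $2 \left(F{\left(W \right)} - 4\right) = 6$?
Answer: $- \frac{265}{4} \approx -66.25$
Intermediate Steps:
$F{\left(W \right)} = 7$ ($F{\left(W \right)} = 4 + \frac{1}{2} \cdot 6 = 4 + 3 = 7$)
$c{\left(q \right)} = 0$ ($c{\left(q \right)} = 2 \cdot 0 = 0$)
$d = 7$ ($d = 5 + 2 = 7$)
$n{\left(I,A \right)} = - \frac{15}{2} + 3 A$ ($n{\left(I,A \right)} = - \frac{7}{2} + \left(A 3 - 4\right) = - \frac{7}{2} + \left(3 A - 4\right) = - \frac{7}{2} + \left(-4 + 3 A\right) = - \frac{15}{2} + 3 A$)
$N = \frac{1681}{4}$ ($N = \left(7 + \left(- \frac{15}{2} + 3 \cdot 7\right)\right)^{2} = \left(7 + \left(- \frac{15}{2} + 21\right)\right)^{2} = \left(7 + \frac{27}{2}\right)^{2} = \left(\frac{41}{2}\right)^{2} = \frac{1681}{4} \approx 420.25$)
$354 - N = 354 - \frac{1681}{4} = - \frac{265}{4}$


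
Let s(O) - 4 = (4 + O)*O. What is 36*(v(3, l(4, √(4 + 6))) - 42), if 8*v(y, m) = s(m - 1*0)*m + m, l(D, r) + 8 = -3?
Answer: -5571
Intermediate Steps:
s(O) = 4 + O*(4 + O) (s(O) = 4 + (4 + O)*O = 4 + O*(4 + O))
l(D, r) = -11 (l(D, r) = -8 - 3 = -11)
v(y, m) = m/8 + m*(4 + m² + 4*m)/8 (v(y, m) = ((4 + (m - 1*0)² + 4*(m - 1*0))*m + m)/8 = ((4 + (m + 0)² + 4*(m + 0))*m + m)/8 = ((4 + m² + 4*m)*m + m)/8 = (m*(4 + m² + 4*m) + m)/8 = (m + m*(4 + m² + 4*m))/8 = m/8 + m*(4 + m² + 4*m)/8)
36*(v(3, l(4, √(4 + 6))) - 42) = 36*((⅛)*(-11)*(5 + (-11)² + 4*(-11)) - 42) = 36*((⅛)*(-11)*(5 + 121 - 44) - 42) = 36*((⅛)*(-11)*82 - 42) = 36*(-451/4 - 42) = 36*(-619/4) = -5571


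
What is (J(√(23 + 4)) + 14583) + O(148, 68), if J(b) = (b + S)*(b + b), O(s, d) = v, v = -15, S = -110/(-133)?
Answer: 14622 + 660*√3/133 ≈ 14631.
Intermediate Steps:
S = 110/133 (S = -110*(-1/133) = 110/133 ≈ 0.82707)
O(s, d) = -15
J(b) = 2*b*(110/133 + b) (J(b) = (b + 110/133)*(b + b) = (110/133 + b)*(2*b) = 2*b*(110/133 + b))
(J(√(23 + 4)) + 14583) + O(148, 68) = (2*√(23 + 4)*(110 + 133*√(23 + 4))/133 + 14583) - 15 = (2*√27*(110 + 133*√27)/133 + 14583) - 15 = (2*(3*√3)*(110 + 133*(3*√3))/133 + 14583) - 15 = (2*(3*√3)*(110 + 399*√3)/133 + 14583) - 15 = (6*√3*(110 + 399*√3)/133 + 14583) - 15 = (14583 + 6*√3*(110 + 399*√3)/133) - 15 = 14568 + 6*√3*(110 + 399*√3)/133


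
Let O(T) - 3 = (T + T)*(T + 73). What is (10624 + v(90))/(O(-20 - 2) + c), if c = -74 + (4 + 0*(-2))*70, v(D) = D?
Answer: -974/185 ≈ -5.2649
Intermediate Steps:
c = 206 (c = -74 + (4 + 0)*70 = -74 + 4*70 = -74 + 280 = 206)
O(T) = 3 + 2*T*(73 + T) (O(T) = 3 + (T + T)*(T + 73) = 3 + (2*T)*(73 + T) = 3 + 2*T*(73 + T))
(10624 + v(90))/(O(-20 - 2) + c) = (10624 + 90)/((3 + 2*(-20 - 2)² + 146*(-20 - 2)) + 206) = 10714/((3 + 2*(-22)² + 146*(-22)) + 206) = 10714/((3 + 2*484 - 3212) + 206) = 10714/((3 + 968 - 3212) + 206) = 10714/(-2241 + 206) = 10714/(-2035) = 10714*(-1/2035) = -974/185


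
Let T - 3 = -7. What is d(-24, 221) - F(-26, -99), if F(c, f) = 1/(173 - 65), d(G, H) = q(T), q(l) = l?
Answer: -433/108 ≈ -4.0093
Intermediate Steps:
T = -4 (T = 3 - 7 = -4)
d(G, H) = -4
F(c, f) = 1/108
d(-24, 221) - F(-26, -99) = -4 - 1*1/108 = -4 - 1/108 = -433/108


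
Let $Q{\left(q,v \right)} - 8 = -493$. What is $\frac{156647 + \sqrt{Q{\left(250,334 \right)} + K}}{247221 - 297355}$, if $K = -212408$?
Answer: $- \frac{156647}{50134} - \frac{i \sqrt{212893}}{50134} \approx -3.1246 - 0.0092034 i$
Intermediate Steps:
$Q{\left(q,v \right)} = -485$ ($Q{\left(q,v \right)} = 8 - 493 = -485$)
$\frac{156647 + \sqrt{Q{\left(250,334 \right)} + K}}{247221 - 297355} = \frac{156647 + \sqrt{-485 - 212408}}{247221 - 297355} = \frac{156647 + \sqrt{-212893}}{-50134} = \left(156647 + i \sqrt{212893}\right) \left(- \frac{1}{50134}\right) = - \frac{156647}{50134} - \frac{i \sqrt{212893}}{50134}$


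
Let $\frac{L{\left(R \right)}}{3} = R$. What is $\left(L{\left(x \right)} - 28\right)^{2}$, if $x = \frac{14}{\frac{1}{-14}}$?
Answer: $379456$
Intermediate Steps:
$x = -196$ ($x = \frac{14}{- \frac{1}{14}} = 14 \left(-14\right) = -196$)
$L{\left(R \right)} = 3 R$
$\left(L{\left(x \right)} - 28\right)^{2} = \left(3 \left(-196\right) - 28\right)^{2} = \left(-588 - 28\right)^{2} = \left(-616\right)^{2} = 379456$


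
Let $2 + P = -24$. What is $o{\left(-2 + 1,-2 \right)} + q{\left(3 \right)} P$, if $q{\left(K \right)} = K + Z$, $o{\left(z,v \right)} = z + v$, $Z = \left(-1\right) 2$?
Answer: $-29$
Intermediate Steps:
$Z = -2$
$P = -26$ ($P = -2 - 24 = -26$)
$o{\left(z,v \right)} = v + z$
$q{\left(K \right)} = -2 + K$ ($q{\left(K \right)} = K - 2 = -2 + K$)
$o{\left(-2 + 1,-2 \right)} + q{\left(3 \right)} P = \left(-2 + \left(-2 + 1\right)\right) + \left(-2 + 3\right) \left(-26\right) = \left(-2 - 1\right) + 1 \left(-26\right) = -3 - 26 = -29$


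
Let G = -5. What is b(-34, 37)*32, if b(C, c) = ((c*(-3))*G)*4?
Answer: 71040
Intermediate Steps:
b(C, c) = 60*c (b(C, c) = ((c*(-3))*(-5))*4 = (-3*c*(-5))*4 = (15*c)*4 = 60*c)
b(-34, 37)*32 = (60*37)*32 = 2220*32 = 71040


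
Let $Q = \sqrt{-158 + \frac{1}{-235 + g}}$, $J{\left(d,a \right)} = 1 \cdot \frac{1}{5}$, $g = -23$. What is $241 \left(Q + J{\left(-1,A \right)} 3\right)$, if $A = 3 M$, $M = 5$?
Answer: $\frac{723}{5} + \frac{241 i \sqrt{10517370}}{258} \approx 144.6 + 3029.4 i$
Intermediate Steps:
$A = 15$ ($A = 3 \cdot 5 = 15$)
$J{\left(d,a \right)} = \frac{1}{5}$ ($J{\left(d,a \right)} = 1 \cdot \frac{1}{5} = \frac{1}{5}$)
$Q = \frac{i \sqrt{10517370}}{258}$ ($Q = \sqrt{-158 + \frac{1}{-235 - 23}} = \sqrt{-158 + \frac{1}{-258}} = \sqrt{-158 - \frac{1}{258}} = \sqrt{- \frac{40765}{258}} = \frac{i \sqrt{10517370}}{258} \approx 12.57 i$)
$241 \left(Q + J{\left(-1,A \right)} 3\right) = 241 \left(\frac{i \sqrt{10517370}}{258} + \frac{1}{5} \cdot 3\right) = 241 \left(\frac{i \sqrt{10517370}}{258} + \frac{3}{5}\right) = 241 \left(\frac{3}{5} + \frac{i \sqrt{10517370}}{258}\right) = \frac{723}{5} + \frac{241 i \sqrt{10517370}}{258}$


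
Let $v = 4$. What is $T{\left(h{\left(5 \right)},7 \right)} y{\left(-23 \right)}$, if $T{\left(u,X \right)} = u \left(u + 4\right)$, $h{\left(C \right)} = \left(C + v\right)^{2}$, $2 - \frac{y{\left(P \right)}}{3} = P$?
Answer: $516375$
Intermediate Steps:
$y{\left(P \right)} = 6 - 3 P$
$h{\left(C \right)} = \left(4 + C\right)^{2}$ ($h{\left(C \right)} = \left(C + 4\right)^{2} = \left(4 + C\right)^{2}$)
$T{\left(u,X \right)} = u \left(4 + u\right)$
$T{\left(h{\left(5 \right)},7 \right)} y{\left(-23 \right)} = \left(4 + 5\right)^{2} \left(4 + \left(4 + 5\right)^{2}\right) \left(6 - -69\right) = 9^{2} \left(4 + 9^{2}\right) \left(6 + 69\right) = 81 \left(4 + 81\right) 75 = 81 \cdot 85 \cdot 75 = 6885 \cdot 75 = 516375$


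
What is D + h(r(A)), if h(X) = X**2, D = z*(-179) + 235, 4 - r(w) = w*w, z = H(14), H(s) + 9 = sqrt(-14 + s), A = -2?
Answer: 1846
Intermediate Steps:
H(s) = -9 + sqrt(-14 + s)
z = -9 (z = -9 + sqrt(-14 + 14) = -9 + sqrt(0) = -9 + 0 = -9)
r(w) = 4 - w**2 (r(w) = 4 - w*w = 4 - w**2)
D = 1846 (D = -9*(-179) + 235 = 1611 + 235 = 1846)
D + h(r(A)) = 1846 + (4 - 1*(-2)**2)**2 = 1846 + (4 - 1*4)**2 = 1846 + (4 - 4)**2 = 1846 + 0**2 = 1846 + 0 = 1846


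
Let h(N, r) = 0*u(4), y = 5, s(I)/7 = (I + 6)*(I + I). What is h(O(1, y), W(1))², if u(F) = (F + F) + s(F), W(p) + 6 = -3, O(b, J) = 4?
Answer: 0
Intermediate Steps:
s(I) = 14*I*(6 + I) (s(I) = 7*((I + 6)*(I + I)) = 7*((6 + I)*(2*I)) = 7*(2*I*(6 + I)) = 14*I*(6 + I))
W(p) = -9 (W(p) = -6 - 3 = -9)
u(F) = 2*F + 14*F*(6 + F) (u(F) = (F + F) + 14*F*(6 + F) = 2*F + 14*F*(6 + F))
h(N, r) = 0 (h(N, r) = 0*(2*4*(43 + 7*4)) = 0*(2*4*(43 + 28)) = 0*(2*4*71) = 0*568 = 0)
h(O(1, y), W(1))² = 0² = 0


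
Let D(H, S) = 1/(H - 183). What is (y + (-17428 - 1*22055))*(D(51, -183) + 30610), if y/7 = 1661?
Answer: -28138174316/33 ≈ -8.5267e+8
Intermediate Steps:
D(H, S) = 1/(-183 + H)
y = 11627 (y = 7*1661 = 11627)
(y + (-17428 - 1*22055))*(D(51, -183) + 30610) = (11627 + (-17428 - 1*22055))*(1/(-183 + 51) + 30610) = (11627 + (-17428 - 22055))*(1/(-132) + 30610) = (11627 - 39483)*(-1/132 + 30610) = -27856*4040519/132 = -28138174316/33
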